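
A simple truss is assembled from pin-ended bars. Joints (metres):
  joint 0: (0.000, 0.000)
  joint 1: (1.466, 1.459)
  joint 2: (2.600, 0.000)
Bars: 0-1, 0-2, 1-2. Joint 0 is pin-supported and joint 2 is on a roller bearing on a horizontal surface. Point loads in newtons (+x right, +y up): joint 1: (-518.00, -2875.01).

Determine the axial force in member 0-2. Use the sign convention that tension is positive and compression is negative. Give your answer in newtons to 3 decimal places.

1034.035

N=3 nodes, M=3 members, R=3 reactions → 2N=6, M+R=6
member 0 (0-1): L=2.0683, (cx,cy)=(0.7088,0.7054)
member 1 (0-2): L=2.6000, (cx,cy)=(1.0000,0.0000)
member 2 (1-2): L=1.8479, (cx,cy)=(0.6137,-0.7896)
solve A·x = −loads:
  F[0-1] = -2189.6752 N (compression)
  F[0-2] = +1034.0352 N (tension)
  F[1-2] = -1684.9791 N (compression)
  Rx@0 = +518.0000 N
  Ry@0 = +1544.6244 N
  Ry@2 = +1330.3856 N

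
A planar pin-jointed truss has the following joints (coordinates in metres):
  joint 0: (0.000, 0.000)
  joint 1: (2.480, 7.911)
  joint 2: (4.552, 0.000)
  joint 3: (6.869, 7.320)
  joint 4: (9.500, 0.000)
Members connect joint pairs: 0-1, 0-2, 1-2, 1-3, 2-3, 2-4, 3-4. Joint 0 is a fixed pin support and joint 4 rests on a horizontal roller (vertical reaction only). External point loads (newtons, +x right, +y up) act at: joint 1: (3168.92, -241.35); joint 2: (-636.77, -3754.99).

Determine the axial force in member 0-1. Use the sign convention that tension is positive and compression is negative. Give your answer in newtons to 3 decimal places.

528.997

N=5 nodes, M=7 members, R=3 reactions → 2N=10, M+R=10
member 0 (0-1): L=8.2906, (cx,cy)=(0.2991,0.9542)
member 1 (0-2): L=4.5520, (cx,cy)=(1.0000,0.0000)
member 2 (1-2): L=8.1778, (cx,cy)=(0.2534,-0.9674)
member 3 (1-3): L=4.4286, (cx,cy)=(0.9911,-0.1335)
member 4 (2-3): L=7.6779, (cx,cy)=(0.3018,0.9534)
member 5 (2-4): L=4.9480, (cx,cy)=(1.0000,0.0000)
member 6 (3-4): L=7.7785, (cx,cy)=(0.3382,-0.9411)
solve A·x = −loads:
  F[0-1] = +528.9967 N (tension)
  F[0-2] = +2373.9095 N (tension)
  F[1-2] = -365.0908 N (compression)
  F[1-3] = -2944.5145 N (compression)
  F[2-3] = +4309.0575 N (tension)
  F[2-4] = +1617.8186 N (tension)
  F[3-4] = -4783.0293 N (compression)
  Rx@0 = -2532.1500 N
  Ry@0 = -504.7746 N
  Ry@4 = +4501.1146 N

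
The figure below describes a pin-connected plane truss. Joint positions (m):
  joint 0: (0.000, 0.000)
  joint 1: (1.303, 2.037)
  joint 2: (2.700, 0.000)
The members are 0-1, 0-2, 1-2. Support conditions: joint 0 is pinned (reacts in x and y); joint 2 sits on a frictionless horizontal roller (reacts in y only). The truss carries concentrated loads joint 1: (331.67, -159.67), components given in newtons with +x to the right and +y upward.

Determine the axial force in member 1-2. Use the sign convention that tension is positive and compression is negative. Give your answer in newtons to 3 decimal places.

N=3 nodes, M=3 members, R=3 reactions → 2N=6, M+R=6
member 0 (0-1): L=2.4181, (cx,cy)=(0.5389,0.8424)
member 1 (0-2): L=2.7000, (cx,cy)=(1.0000,0.0000)
member 2 (1-2): L=2.4700, (cx,cy)=(0.5656,-0.8247)
solve A·x = −loads:
  F[0-1] = +198.9700 N (tension)
  F[0-2] = +224.4542 N (tension)
  F[1-2] = -396.8542 N (compression)
  Rx@0 = -331.6700 N
  Ry@0 = -167.6121 N
  Ry@2 = +327.2821 N

-396.854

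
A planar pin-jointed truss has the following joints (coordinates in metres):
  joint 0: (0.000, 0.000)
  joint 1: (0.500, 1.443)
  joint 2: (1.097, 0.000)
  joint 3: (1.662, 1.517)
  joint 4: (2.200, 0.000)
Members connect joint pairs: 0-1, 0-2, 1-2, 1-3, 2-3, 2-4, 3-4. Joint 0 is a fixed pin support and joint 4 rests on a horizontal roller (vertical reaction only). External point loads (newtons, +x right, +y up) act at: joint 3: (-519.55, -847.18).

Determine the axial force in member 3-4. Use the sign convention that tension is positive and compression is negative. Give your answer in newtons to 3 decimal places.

-298.947

N=5 nodes, M=7 members, R=3 reactions → 2N=10, M+R=10
member 0 (0-1): L=1.5272, (cx,cy)=(0.3274,0.9449)
member 1 (0-2): L=1.0970, (cx,cy)=(1.0000,0.0000)
member 2 (1-2): L=1.5616, (cx,cy)=(0.3823,-0.9240)
member 3 (1-3): L=1.1644, (cx,cy)=(0.9980,0.0636)
member 4 (2-3): L=1.6188, (cx,cy)=(0.3490,0.9371)
member 5 (2-4): L=1.1030, (cx,cy)=(1.0000,0.0000)
member 6 (3-4): L=1.6096, (cx,cy)=(0.3342,-0.9425)
solve A·x = −loads:
  F[0-1] = -598.4088 N (compression)
  F[0-2] = -323.6292 N (compression)
  F[1-2] = +583.0437 N (tension)
  F[1-3] = -419.6640 N (compression)
  F[2-3] = -574.9097 N (compression)
  F[2-4] = +99.9228 N (tension)
  F[3-4] = -298.9467 N (compression)
  Rx@0 = +519.5500 N
  Ry@0 = +565.4274 N
  Ry@4 = +281.7526 N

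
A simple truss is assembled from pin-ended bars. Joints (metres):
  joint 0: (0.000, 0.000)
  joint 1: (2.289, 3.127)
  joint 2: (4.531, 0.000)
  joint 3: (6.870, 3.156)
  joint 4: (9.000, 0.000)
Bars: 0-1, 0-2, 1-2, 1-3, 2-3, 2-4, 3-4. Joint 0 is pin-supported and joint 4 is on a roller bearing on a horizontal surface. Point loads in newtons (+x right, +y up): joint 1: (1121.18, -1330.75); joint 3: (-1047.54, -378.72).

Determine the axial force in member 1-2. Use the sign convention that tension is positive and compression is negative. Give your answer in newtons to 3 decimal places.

-346.702

N=5 nodes, M=7 members, R=3 reactions → 2N=10, M+R=10
member 0 (0-1): L=3.8753, (cx,cy)=(0.5907,0.8069)
member 1 (0-2): L=4.5310, (cx,cy)=(1.0000,0.0000)
member 2 (1-2): L=3.8477, (cx,cy)=(0.5827,-0.8127)
member 3 (1-3): L=4.5811, (cx,cy)=(1.0000,0.0063)
member 4 (2-3): L=3.9283, (cx,cy)=(0.5954,0.8034)
member 5 (2-4): L=4.4690, (cx,cy)=(1.0000,0.0000)
member 6 (3-4): L=3.8075, (cx,cy)=(0.5594,-0.8289)
solve A·x = −loads:
  F[0-1] = -1313.2958 N (compression)
  F[0-2] = +849.3642 N (tension)
  F[1-2] = -346.7022 N (compression)
  F[1-3] = -1694.9191 N (compression)
  F[2-3] = +350.7103 N (tension)
  F[2-4] = +438.5222 N (tension)
  F[3-4] = -783.8891 N (compression)
  Rx@0 = -73.6400 N
  Ry@0 = +1059.7159 N
  Ry@4 = +649.7541 N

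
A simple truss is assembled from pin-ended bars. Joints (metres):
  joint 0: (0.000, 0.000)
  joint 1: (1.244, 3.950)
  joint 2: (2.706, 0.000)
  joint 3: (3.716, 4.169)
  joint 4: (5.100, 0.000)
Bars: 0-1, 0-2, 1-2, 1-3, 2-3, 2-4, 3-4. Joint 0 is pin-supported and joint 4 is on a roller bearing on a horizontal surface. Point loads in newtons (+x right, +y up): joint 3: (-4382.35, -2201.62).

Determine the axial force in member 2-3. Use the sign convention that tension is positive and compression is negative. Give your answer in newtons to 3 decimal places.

-4047.998

N=5 nodes, M=7 members, R=3 reactions → 2N=10, M+R=10
member 0 (0-1): L=4.1413, (cx,cy)=(0.3004,0.9538)
member 1 (0-2): L=2.7060, (cx,cy)=(1.0000,0.0000)
member 2 (1-2): L=4.2119, (cx,cy)=(0.3471,-0.9378)
member 3 (1-3): L=2.4817, (cx,cy)=(0.9961,0.0882)
member 4 (2-3): L=4.2896, (cx,cy)=(0.2355,0.9719)
member 5 (2-4): L=2.3940, (cx,cy)=(1.0000,0.0000)
member 6 (3-4): L=4.3927, (cx,cy)=(0.3151,-0.9491)
solve A·x = −loads:
  F[0-1] = -4382.2035 N (compression)
  F[0-2] = -3065.9727 N (compression)
  F[1-2] = +4195.0244 N (tension)
  F[1-3] = -2783.3850 N (compression)
  F[2-3] = -4047.9980 N (compression)
  F[2-4] = -656.7097 N (compression)
  F[3-4] = +2084.3525 N (tension)
  Rx@0 = +4382.3500 N
  Ry@0 = +4179.8155 N
  Ry@4 = -1978.1955 N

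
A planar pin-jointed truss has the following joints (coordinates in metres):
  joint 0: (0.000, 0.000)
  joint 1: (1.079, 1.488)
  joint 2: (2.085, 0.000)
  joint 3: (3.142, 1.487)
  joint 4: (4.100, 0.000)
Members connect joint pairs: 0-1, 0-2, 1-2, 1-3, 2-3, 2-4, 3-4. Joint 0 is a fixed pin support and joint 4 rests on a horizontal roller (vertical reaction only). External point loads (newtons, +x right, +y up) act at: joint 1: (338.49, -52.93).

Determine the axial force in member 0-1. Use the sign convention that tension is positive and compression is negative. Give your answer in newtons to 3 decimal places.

N=5 nodes, M=7 members, R=3 reactions → 2N=10, M+R=10
member 0 (0-1): L=1.8380, (cx,cy)=(0.5870,0.8096)
member 1 (0-2): L=2.0850, (cx,cy)=(1.0000,0.0000)
member 2 (1-2): L=1.7962, (cx,cy)=(0.5601,-0.8284)
member 3 (1-3): L=2.0630, (cx,cy)=(1.0000,-0.0005)
member 4 (2-3): L=1.8244, (cx,cy)=(0.5794,0.8151)
member 5 (2-4): L=2.0150, (cx,cy)=(1.0000,0.0000)
member 6 (3-4): L=1.7689, (cx,cy)=(0.5416,-0.8406)
solve A·x = −loads:
  F[0-1] = +103.5709 N (tension)
  F[0-2] = +277.6899 N (tension)
  F[1-2] = -164.9941 N (compression)
  F[1-3] = -185.2792 N (compression)
  F[2-3] = +167.7007 N (tension)
  F[2-4] = +88.1184 N (tension)
  F[3-4] = -162.7044 N (compression)
  Rx@0 = -338.4900 N
  Ry@0 = -83.8467 N
  Ry@4 = +136.7767 N

103.571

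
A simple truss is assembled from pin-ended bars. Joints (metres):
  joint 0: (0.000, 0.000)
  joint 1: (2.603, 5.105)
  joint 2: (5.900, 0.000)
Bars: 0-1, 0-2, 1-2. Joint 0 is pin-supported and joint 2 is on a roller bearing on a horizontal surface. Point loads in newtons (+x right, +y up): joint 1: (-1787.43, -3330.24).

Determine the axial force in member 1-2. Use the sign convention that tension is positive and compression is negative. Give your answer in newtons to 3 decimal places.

92.049

N=3 nodes, M=3 members, R=3 reactions → 2N=6, M+R=6
member 0 (0-1): L=5.7303, (cx,cy)=(0.4542,0.8909)
member 1 (0-2): L=5.9000, (cx,cy)=(1.0000,0.0000)
member 2 (1-2): L=6.0771, (cx,cy)=(0.5425,-0.8400)
solve A·x = −loads:
  F[0-1] = -3824.9668 N (compression)
  F[0-2] = -49.9392 N (compression)
  F[1-2] = +92.0490 N (tension)
  Rx@0 = +1787.4300 N
  Ry@0 = +3407.5646 N
  Ry@2 = -77.3246 N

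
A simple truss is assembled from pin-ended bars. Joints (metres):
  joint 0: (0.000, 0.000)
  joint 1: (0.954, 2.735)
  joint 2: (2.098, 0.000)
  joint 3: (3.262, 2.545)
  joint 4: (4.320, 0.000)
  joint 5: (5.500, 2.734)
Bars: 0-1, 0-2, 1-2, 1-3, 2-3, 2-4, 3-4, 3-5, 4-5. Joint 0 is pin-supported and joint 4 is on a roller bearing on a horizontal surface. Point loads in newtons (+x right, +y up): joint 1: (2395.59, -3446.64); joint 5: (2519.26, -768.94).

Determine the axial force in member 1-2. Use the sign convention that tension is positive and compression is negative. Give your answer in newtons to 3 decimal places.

-4381.804

N=6 nodes, M=9 members, R=3 reactions → 2N=12, M+R=12
member 0 (0-1): L=2.8966, (cx,cy)=(0.3294,0.9442)
member 1 (0-2): L=2.0980, (cx,cy)=(1.0000,0.0000)
member 2 (1-2): L=2.9646, (cx,cy)=(0.3859,-0.9225)
member 3 (1-3): L=2.3158, (cx,cy)=(0.9966,-0.0820)
member 4 (2-3): L=2.7986, (cx,cy)=(0.4159,0.9094)
member 5 (2-4): L=2.2220, (cx,cy)=(1.0000,0.0000)
member 6 (3-4): L=2.7562, (cx,cy)=(0.3839,-0.9234)
member 7 (3-5): L=2.2460, (cx,cy)=(0.9965,0.0842)
member 8 (4-5): L=2.9778, (cx,cy)=(0.3963,0.9181)
solve A·x = −loads:
  F[0-1] = +673.0988 N (tension)
  F[0-2] = +4693.1645 N (tension)
  F[1-2] = -4381.8037 N (compression)
  F[1-3] = -484.6686 N (compression)
  F[2-3] = +4445.1646 N (tension)
  F[2-4] = +1153.4233 N (tension)
  F[3-4] = -4150.2571 N (compression)
  F[3-5] = +2969.5210 N (tension)
  F[4-5] = -1109.6715 N (compression)
  Rx@0 = -4914.8500 N
  Ry@0 = -635.5450 N
  Ry@4 = +4851.1250 N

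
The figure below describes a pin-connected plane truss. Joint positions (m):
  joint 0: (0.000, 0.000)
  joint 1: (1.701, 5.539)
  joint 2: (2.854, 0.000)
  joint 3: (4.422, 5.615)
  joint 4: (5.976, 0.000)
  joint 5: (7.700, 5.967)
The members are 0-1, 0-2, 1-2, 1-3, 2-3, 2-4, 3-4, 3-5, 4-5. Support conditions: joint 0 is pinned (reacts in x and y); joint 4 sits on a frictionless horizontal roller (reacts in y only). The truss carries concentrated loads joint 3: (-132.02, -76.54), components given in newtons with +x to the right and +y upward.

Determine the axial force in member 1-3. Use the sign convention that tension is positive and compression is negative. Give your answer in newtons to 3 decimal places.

-73.770

N=6 nodes, M=9 members, R=3 reactions → 2N=12, M+R=12
member 0 (0-1): L=5.7943, (cx,cy)=(0.2936,0.9559)
member 1 (0-2): L=2.8540, (cx,cy)=(1.0000,0.0000)
member 2 (1-2): L=5.6577, (cx,cy)=(0.2038,-0.9790)
member 3 (1-3): L=2.7221, (cx,cy)=(0.9996,0.0279)
member 4 (2-3): L=5.8298, (cx,cy)=(0.2690,0.9632)
member 5 (2-4): L=3.1220, (cx,cy)=(1.0000,0.0000)
member 6 (3-4): L=5.8261, (cx,cy)=(0.2667,-0.9638)
member 7 (3-5): L=3.2968, (cx,cy)=(0.9943,0.1068)
member 8 (4-5): L=6.2111, (cx,cy)=(0.2776,0.9607)
solve A·x = −loads:
  F[0-1] = -150.5832 N (compression)
  F[0-2] = -87.8142 N (compression)
  F[1-2] = +144.9302 N (tension)
  F[1-3] = -73.7702 N (compression)
  F[2-3] = -147.3172 N (compression)
  F[2-4] = -18.6559 N (compression)
  F[3-4] = +69.9423 N (tension)
  F[3-5] = -0.0000 N (compression)
  F[4-5] = -0.0000 N (compression)
  Rx@0 = +132.0200 N
  Ry@0 = +143.9484 N
  Ry@4 = -67.4084 N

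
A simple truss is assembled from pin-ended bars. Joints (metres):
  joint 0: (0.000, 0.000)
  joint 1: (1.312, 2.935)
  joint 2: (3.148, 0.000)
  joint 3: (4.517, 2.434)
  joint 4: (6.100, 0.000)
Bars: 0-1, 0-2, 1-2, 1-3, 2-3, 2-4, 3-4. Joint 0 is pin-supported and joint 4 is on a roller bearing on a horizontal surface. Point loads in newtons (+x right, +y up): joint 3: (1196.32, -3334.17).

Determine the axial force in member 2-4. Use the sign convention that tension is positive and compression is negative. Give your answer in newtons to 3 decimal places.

1916.169

N=5 nodes, M=7 members, R=3 reactions → 2N=10, M+R=10
member 0 (0-1): L=3.2149, (cx,cy)=(0.4081,0.9129)
member 1 (0-2): L=3.1480, (cx,cy)=(1.0000,0.0000)
member 2 (1-2): L=3.4620, (cx,cy)=(0.5303,-0.8478)
member 3 (1-3): L=3.2439, (cx,cy)=(0.9880,-0.1544)
member 4 (2-3): L=2.7926, (cx,cy)=(0.4902,0.8716)
member 5 (2-4): L=2.9520, (cx,cy)=(1.0000,0.0000)
member 6 (3-4): L=2.9035, (cx,cy)=(0.5452,-0.8383)
solve A·x = −loads:
  F[0-1] = -424.8848 N (compression)
  F[0-2] = +1369.7155 N (tension)
  F[1-2] = +542.5619 N (tension)
  F[1-3] = -466.7359 N (compression)
  F[2-3] = -527.7420 N (compression)
  F[2-4] = +1916.1694 N (tension)
  F[3-4] = -3514.5771 N (compression)
  Rx@0 = -1196.3200 N
  Ry@0 = +387.8932 N
  Ry@4 = +2946.2768 N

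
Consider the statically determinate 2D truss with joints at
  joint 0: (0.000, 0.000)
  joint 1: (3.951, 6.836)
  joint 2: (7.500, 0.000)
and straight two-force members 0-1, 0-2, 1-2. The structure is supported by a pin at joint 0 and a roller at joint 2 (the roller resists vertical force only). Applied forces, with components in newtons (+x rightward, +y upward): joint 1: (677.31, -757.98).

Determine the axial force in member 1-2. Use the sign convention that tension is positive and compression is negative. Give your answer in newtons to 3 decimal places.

N=3 nodes, M=3 members, R=3 reactions → 2N=6, M+R=6
member 0 (0-1): L=7.8957, (cx,cy)=(0.5004,0.8658)
member 1 (0-2): L=7.5000, (cx,cy)=(1.0000,0.0000)
member 2 (1-2): L=7.7024, (cx,cy)=(0.4608,-0.8875)
solve A·x = −loads:
  F[0-1] = +298.7658 N (tension)
  F[0-2] = +527.8070 N (tension)
  F[1-2] = -1145.4938 N (compression)
  Rx@0 = -677.3100 N
  Ry@0 = -258.6694 N
  Ry@2 = +1016.6494 N

-1145.494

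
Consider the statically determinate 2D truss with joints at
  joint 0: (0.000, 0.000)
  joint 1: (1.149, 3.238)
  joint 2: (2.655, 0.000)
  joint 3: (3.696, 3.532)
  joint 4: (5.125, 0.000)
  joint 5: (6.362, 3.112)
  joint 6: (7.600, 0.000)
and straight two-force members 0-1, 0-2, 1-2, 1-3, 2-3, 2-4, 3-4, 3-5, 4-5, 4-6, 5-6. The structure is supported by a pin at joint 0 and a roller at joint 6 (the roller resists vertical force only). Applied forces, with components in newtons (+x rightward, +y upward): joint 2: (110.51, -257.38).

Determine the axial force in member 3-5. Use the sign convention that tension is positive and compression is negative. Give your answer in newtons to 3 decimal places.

N=7 nodes, M=11 members, R=3 reactions → 2N=14, M+R=14
member 0 (0-1): L=3.4358, (cx,cy)=(0.3344,0.9424)
member 1 (0-2): L=2.6550, (cx,cy)=(1.0000,0.0000)
member 2 (1-2): L=3.5711, (cx,cy)=(0.4217,-0.9067)
member 3 (1-3): L=2.5639, (cx,cy)=(0.9934,0.1147)
member 4 (2-3): L=3.6822, (cx,cy)=(0.2827,0.9592)
member 5 (2-4): L=2.4700, (cx,cy)=(1.0000,0.0000)
member 6 (3-4): L=3.8101, (cx,cy)=(0.3751,-0.9270)
member 7 (3-5): L=2.6989, (cx,cy)=(0.9878,-0.1556)
member 8 (4-5): L=3.3488, (cx,cy)=(0.3694,0.9293)
member 9 (4-6): L=2.4750, (cx,cy)=(1.0000,0.0000)
member 10 (5-6): L=3.3492, (cx,cy)=(0.3696,-0.9292)
solve A·x = −loads:
  F[0-1] = -177.6973 N (compression)
  F[0-2] = +169.9352 N (tension)
  F[1-2] = +168.1034 N (tension)
  F[1-3] = -131.1831 N (compression)
  F[2-3] = +109.4200 N (tension)
  F[2-4] = +99.3836 N (tension)
  F[3-4] = -85.5575 N (compression)
  F[3-5] = -68.1250 N (compression)
  F[4-5] = +85.3481 N (tension)
  F[4-6] = +35.7690 N (tension)
  F[5-6] = -96.7672 N (compression)
  Rx@0 = -110.5100 N
  Ry@0 = +167.4663 N
  Ry@6 = +89.9137 N

-68.125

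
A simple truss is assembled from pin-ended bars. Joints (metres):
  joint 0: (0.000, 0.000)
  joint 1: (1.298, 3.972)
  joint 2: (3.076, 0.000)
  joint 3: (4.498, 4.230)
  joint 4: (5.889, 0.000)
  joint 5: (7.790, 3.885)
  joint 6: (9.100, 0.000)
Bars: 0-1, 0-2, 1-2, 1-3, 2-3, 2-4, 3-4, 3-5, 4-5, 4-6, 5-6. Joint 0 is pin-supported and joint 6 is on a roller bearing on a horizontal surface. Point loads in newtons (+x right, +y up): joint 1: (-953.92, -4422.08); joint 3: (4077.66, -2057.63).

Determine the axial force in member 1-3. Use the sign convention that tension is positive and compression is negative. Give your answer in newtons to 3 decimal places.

326.209

N=7 nodes, M=11 members, R=3 reactions → 2N=14, M+R=14
member 0 (0-1): L=4.1787, (cx,cy)=(0.3106,0.9505)
member 1 (0-2): L=3.0760, (cx,cy)=(1.0000,0.0000)
member 2 (1-2): L=4.3518, (cx,cy)=(0.4086,-0.9127)
member 3 (1-3): L=3.2104, (cx,cy)=(0.9968,0.0804)
member 4 (2-3): L=4.4626, (cx,cy)=(0.3186,0.9479)
member 5 (2-4): L=2.8130, (cx,cy)=(1.0000,0.0000)
member 6 (3-4): L=4.4528, (cx,cy)=(0.3124,-0.9500)
member 7 (3-5): L=3.3100, (cx,cy)=(0.9946,-0.1042)
member 8 (4-5): L=4.3252, (cx,cy)=(0.4395,0.8982)
member 9 (4-6): L=3.2110, (cx,cy)=(1.0000,0.0000)
member 10 (5-6): L=4.0999, (cx,cy)=(0.3195,-0.9476)
solve A·x = −loads:
  F[0-1] = -3527.3140 N (compression)
  F[0-2] = +4219.4029 N (tension)
  F[1-2] = -1142.7662 N (compression)
  F[1-3] = +326.2095 N (tension)
  F[2-3] = +1100.3945 N (tension)
  F[2-4] = +3401.8684 N (tension)
  F[3-4] = -3020.4016 N (compression)
  F[3-5] = -2471.8035 N (compression)
  F[4-5] = +3194.3269 N (tension)
  F[4-6] = +1054.3663 N (tension)
  F[5-6] = -3299.8589 N (compression)
  Rx@0 = -3123.7400 N
  Ry@0 = +3352.8297 N
  Ry@6 = +3126.8803 N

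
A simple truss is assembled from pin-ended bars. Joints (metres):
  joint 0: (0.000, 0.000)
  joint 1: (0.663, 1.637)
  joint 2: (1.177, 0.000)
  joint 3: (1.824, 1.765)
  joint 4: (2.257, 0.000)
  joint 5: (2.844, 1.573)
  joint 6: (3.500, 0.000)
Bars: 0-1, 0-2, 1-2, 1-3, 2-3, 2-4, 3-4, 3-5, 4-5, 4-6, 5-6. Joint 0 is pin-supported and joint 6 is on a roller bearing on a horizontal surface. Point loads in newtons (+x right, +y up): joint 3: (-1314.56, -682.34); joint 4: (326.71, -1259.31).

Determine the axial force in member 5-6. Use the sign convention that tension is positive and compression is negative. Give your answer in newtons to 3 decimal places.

-546.893

N=7 nodes, M=11 members, R=3 reactions → 2N=14, M+R=14
member 0 (0-1): L=1.7662, (cx,cy)=(0.3754,0.9269)
member 1 (0-2): L=1.1770, (cx,cy)=(1.0000,0.0000)
member 2 (1-2): L=1.7158, (cx,cy)=(0.2996,-0.9541)
member 3 (1-3): L=1.1680, (cx,cy)=(0.9940,0.1096)
member 4 (2-3): L=1.8798, (cx,cy)=(0.3442,0.9389)
member 5 (2-4): L=1.0800, (cx,cy)=(1.0000,0.0000)
member 6 (3-4): L=1.8173, (cx,cy)=(0.2383,-0.9712)
member 7 (3-5): L=1.0379, (cx,cy)=(0.9827,-0.1850)
member 8 (4-5): L=1.6790, (cx,cy)=(0.3496,0.9369)
member 9 (4-6): L=1.2430, (cx,cy)=(1.0000,0.0000)
member 10 (5-6): L=1.7043, (cx,cy)=(0.3849,-0.9230)
solve A·x = −loads:
  F[0-1] = -1550.2678 N (compression)
  F[0-2] = -405.8955 N (compression)
  F[1-2] = +1390.6686 N (tension)
  F[1-3] = -1004.6060 N (compression)
  F[2-3] = -1413.1373 N (compression)
  F[2-4] = +497.0743 N (tension)
  F[3-4] = +849.1595 N (tension)
  F[3-5] = -379.2307 N (compression)
  F[4-5] = +463.8803 N (tension)
  F[4-6] = +210.5030 N (tension)
  F[5-6] = -546.8930 N (compression)
  Rx@0 = +987.8500 N
  Ry@0 = +1436.8922 N
  Ry@6 = +504.7578 N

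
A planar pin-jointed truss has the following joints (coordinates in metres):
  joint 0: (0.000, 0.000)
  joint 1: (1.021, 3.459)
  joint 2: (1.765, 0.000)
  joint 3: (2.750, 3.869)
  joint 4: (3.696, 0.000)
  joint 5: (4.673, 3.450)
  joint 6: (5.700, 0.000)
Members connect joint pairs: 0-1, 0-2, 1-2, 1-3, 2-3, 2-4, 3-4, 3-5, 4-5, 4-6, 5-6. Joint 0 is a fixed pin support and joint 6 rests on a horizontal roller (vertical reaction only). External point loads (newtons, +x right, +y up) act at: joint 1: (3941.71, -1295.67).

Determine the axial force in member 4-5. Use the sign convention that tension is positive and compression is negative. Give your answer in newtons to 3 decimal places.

N=7 nodes, M=11 members, R=3 reactions → 2N=14, M+R=14
member 0 (0-1): L=3.6065, (cx,cy)=(0.2831,0.9591)
member 1 (0-2): L=1.7650, (cx,cy)=(1.0000,0.0000)
member 2 (1-2): L=3.5381, (cx,cy)=(0.2103,-0.9776)
member 3 (1-3): L=1.7769, (cx,cy)=(0.9730,0.2307)
member 4 (2-3): L=3.9924, (cx,cy)=(0.2467,0.9691)
member 5 (2-4): L=1.9310, (cx,cy)=(1.0000,0.0000)
member 6 (3-4): L=3.9830, (cx,cy)=(0.2375,-0.9714)
member 7 (3-5): L=1.9681, (cx,cy)=(0.9771,-0.2129)
member 8 (4-5): L=3.5857, (cx,cy)=(0.2725,0.9622)
member 9 (4-6): L=2.0040, (cx,cy)=(1.0000,0.0000)
member 10 (5-6): L=3.5996, (cx,cy)=(0.2853,-0.9584)
solve A·x = −loads:
  F[0-1] = +1385.0711 N (tension)
  F[0-2] = +3549.6006 N (tension)
  F[1-2] = -3373.0253 N (compression)
  F[1-3] = -2919.0799 N (compression)
  F[2-3] = +3402.7965 N (tension)
  F[2-4] = +2000.7844 N (tension)
  F[3-4] = -2379.3505 N (compression)
  F[3-5] = -1469.3467 N (compression)
  F[4-5] = +2402.1546 N (tension)
  F[4-6] = +781.1391 N (tension)
  F[5-6] = -2737.8773 N (compression)
  Rx@0 = -3941.7100 N
  Ry@0 = -1328.4096 N
  Ry@6 = +2624.0796 N

2402.155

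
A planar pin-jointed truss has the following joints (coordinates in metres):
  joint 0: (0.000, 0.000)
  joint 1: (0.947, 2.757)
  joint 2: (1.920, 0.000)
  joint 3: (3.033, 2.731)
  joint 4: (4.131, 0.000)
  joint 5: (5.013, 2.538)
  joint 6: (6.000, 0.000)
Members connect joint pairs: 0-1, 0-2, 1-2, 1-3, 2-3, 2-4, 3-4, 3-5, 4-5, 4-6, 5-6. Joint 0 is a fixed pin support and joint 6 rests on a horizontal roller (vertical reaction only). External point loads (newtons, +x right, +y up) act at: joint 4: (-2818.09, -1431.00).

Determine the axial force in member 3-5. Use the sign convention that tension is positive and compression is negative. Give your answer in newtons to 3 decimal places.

N=7 nodes, M=11 members, R=3 reactions → 2N=14, M+R=14
member 0 (0-1): L=2.9151, (cx,cy)=(0.3249,0.9458)
member 1 (0-2): L=1.9200, (cx,cy)=(1.0000,0.0000)
member 2 (1-2): L=2.9237, (cx,cy)=(0.3328,-0.9430)
member 3 (1-3): L=2.0862, (cx,cy)=(0.9999,-0.0125)
member 4 (2-3): L=2.9491, (cx,cy)=(0.3774,0.9260)
member 5 (2-4): L=2.2110, (cx,cy)=(1.0000,0.0000)
member 6 (3-4): L=2.9435, (cx,cy)=(0.3730,-0.9278)
member 7 (3-5): L=1.9894, (cx,cy)=(0.9953,-0.0970)
member 8 (4-5): L=2.6869, (cx,cy)=(0.3283,0.9446)
member 9 (4-6): L=1.8690, (cx,cy)=(1.0000,0.0000)
member 10 (5-6): L=2.7232, (cx,cy)=(0.3624,-0.9320)
solve A·x = −loads:
  F[0-1] = -471.3198 N (compression)
  F[0-2] = -2664.9774 N (compression)
  F[1-2] = +476.8233 N (tension)
  F[1-3] = -311.8247 N (compression)
  F[2-3] = -485.5500 N (compression)
  F[2-4] = -2323.0408 N (compression)
  F[3-4] = +554.1609 N (tension)
  F[3-5] = -705.0940 N (compression)
  F[4-5] = +970.6239 N (tension)
  F[4-6] = +383.1503 N (tension)
  F[5-6] = -1057.1229 N (compression)
  Rx@0 = +2818.0900 N
  Ry@0 = +445.7565 N
  Ry@6 = +985.2435 N

-705.094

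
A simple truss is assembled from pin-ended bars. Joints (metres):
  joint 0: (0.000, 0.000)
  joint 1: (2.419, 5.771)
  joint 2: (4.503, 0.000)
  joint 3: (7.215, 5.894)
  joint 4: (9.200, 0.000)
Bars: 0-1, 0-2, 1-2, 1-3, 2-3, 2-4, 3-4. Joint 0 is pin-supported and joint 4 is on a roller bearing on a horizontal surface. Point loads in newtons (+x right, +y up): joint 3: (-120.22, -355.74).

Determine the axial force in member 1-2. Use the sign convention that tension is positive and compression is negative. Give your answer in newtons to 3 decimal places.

160.252

N=5 nodes, M=7 members, R=3 reactions → 2N=10, M+R=10
member 0 (0-1): L=6.2575, (cx,cy)=(0.3866,0.9223)
member 1 (0-2): L=4.5030, (cx,cy)=(1.0000,0.0000)
member 2 (1-2): L=6.1358, (cx,cy)=(0.3396,-0.9406)
member 3 (1-3): L=4.7976, (cx,cy)=(0.9997,0.0256)
member 4 (2-3): L=6.4880, (cx,cy)=(0.4180,0.9084)
member 5 (2-4): L=4.6970, (cx,cy)=(1.0000,0.0000)
member 6 (3-4): L=6.2193, (cx,cy)=(0.3192,-0.9477)
solve A·x = −loads:
  F[0-1] = -166.7366 N (compression)
  F[0-2] = -55.7634 N (compression)
  F[1-2] = +160.2515 N (tension)
  F[1-3] = -118.9249 N (compression)
  F[2-3] = -165.9152 N (compression)
  F[2-4] = +68.0188 N (tension)
  F[3-4] = -213.1122 N (compression)
  Rx@0 = +120.2200 N
  Ry@0 = +153.7740 N
  Ry@4 = +201.9660 N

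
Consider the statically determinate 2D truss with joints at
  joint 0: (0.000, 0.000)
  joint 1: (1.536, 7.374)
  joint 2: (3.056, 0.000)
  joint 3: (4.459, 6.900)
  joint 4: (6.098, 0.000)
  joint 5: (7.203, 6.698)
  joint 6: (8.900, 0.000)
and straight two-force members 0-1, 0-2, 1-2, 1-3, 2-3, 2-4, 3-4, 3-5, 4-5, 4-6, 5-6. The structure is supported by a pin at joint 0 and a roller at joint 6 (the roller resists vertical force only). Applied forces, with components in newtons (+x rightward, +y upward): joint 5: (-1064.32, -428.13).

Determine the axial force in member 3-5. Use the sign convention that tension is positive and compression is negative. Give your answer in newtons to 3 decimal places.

-796.066

N=7 nodes, M=11 members, R=3 reactions → 2N=14, M+R=14
member 0 (0-1): L=7.5323, (cx,cy)=(0.2039,0.9790)
member 1 (0-2): L=3.0560, (cx,cy)=(1.0000,0.0000)
member 2 (1-2): L=7.5290, (cx,cy)=(0.2019,-0.9794)
member 3 (1-3): L=2.9612, (cx,cy)=(0.9871,-0.1601)
member 4 (2-3): L=7.0412, (cx,cy)=(0.1993,0.9799)
member 5 (2-4): L=3.0420, (cx,cy)=(1.0000,0.0000)
member 6 (3-4): L=7.0920, (cx,cy)=(0.2311,-0.9729)
member 7 (3-5): L=2.7514, (cx,cy)=(0.9973,-0.0734)
member 8 (4-5): L=6.7885, (cx,cy)=(0.1628,0.9867)
member 9 (4-6): L=2.8020, (cx,cy)=(1.0000,0.0000)
member 10 (5-6): L=6.9096, (cx,cy)=(0.2456,-0.9694)
solve A·x = −loads:
  F[0-1] = -901.5684 N (compression)
  F[0-2] = -880.4700 N (compression)
  F[1-2] = +963.8378 N (tension)
  F[1-3] = -383.3782 N (compression)
  F[2-3] = -963.3084 N (compression)
  F[2-4] = -493.9403 N (compression)
  F[3-4] = +967.2530 N (tension)
  F[3-5] = -796.0657 N (compression)
  F[4-5] = -953.7886 N (compression)
  F[4-6] = -115.1502 N (compression)
  F[5-6] = +468.8541 N (tension)
  Rx@0 = +1064.3200 N
  Ry@0 = +882.6238 N
  Ry@6 = -454.4938 N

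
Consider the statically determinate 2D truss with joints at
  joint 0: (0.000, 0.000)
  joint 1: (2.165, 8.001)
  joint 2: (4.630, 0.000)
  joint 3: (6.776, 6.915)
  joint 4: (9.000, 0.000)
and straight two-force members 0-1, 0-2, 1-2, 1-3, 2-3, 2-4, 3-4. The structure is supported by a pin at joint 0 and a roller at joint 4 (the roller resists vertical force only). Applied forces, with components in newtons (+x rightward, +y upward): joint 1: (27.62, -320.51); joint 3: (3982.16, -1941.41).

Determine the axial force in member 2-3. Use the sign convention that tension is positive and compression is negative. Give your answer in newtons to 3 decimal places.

3189.902

N=5 nodes, M=7 members, R=3 reactions → 2N=10, M+R=10
member 0 (0-1): L=8.2887, (cx,cy)=(0.2612,0.9653)
member 1 (0-2): L=4.6300, (cx,cy)=(1.0000,0.0000)
member 2 (1-2): L=8.3721, (cx,cy)=(0.2944,-0.9557)
member 3 (1-3): L=4.7372, (cx,cy)=(0.9734,-0.2293)
member 4 (2-3): L=7.2403, (cx,cy)=(0.2964,0.9551)
member 5 (2-4): L=4.3700, (cx,cy)=(1.0000,0.0000)
member 6 (3-4): L=7.2638, (cx,cy)=(0.3062,-0.9520)
solve A·x = −loads:
  F[0-1] = +2445.9368 N (tension)
  F[0-2] = +3370.9069 N (tension)
  F[1-2] = -3187.8742 N (compression)
  F[1-3] = +1592.2650 N (tension)
  F[2-3] = +3189.9022 N (tension)
  F[2-4] = +1486.8307 N (tension)
  F[3-4] = -4856.1614 N (compression)
  Rx@0 = -4009.7800 N
  Ry@0 = -2361.0269 N
  Ry@4 = +4622.9469 N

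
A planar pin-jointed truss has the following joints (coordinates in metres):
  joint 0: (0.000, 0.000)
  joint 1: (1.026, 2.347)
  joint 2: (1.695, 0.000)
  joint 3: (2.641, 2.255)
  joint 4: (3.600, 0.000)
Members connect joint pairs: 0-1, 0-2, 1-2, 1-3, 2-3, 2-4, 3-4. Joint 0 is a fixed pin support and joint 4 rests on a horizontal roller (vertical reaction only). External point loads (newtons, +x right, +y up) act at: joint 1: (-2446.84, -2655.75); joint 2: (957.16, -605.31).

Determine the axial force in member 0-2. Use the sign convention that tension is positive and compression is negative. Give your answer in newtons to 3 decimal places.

177.789

N=5 nodes, M=7 members, R=3 reactions → 2N=10, M+R=10
member 0 (0-1): L=2.5615, (cx,cy)=(0.4006,0.9163)
member 1 (0-2): L=1.6950, (cx,cy)=(1.0000,0.0000)
member 2 (1-2): L=2.4405, (cx,cy)=(0.2741,-0.9617)
member 3 (1-3): L=1.6176, (cx,cy)=(0.9984,-0.0569)
member 4 (2-3): L=2.4454, (cx,cy)=(0.3869,0.9221)
member 5 (2-4): L=1.9050, (cx,cy)=(1.0000,0.0000)
member 6 (3-4): L=2.4505, (cx,cy)=(0.3914,-0.9202)
solve A·x = −loads:
  F[0-1] = -4162.9205 N (compression)
  F[0-2] = +177.7885 N (tension)
  F[1-2] = +1177.7329 N (tension)
  F[1-3] = +457.2647 N (tension)
  F[2-3] = -571.8297 N (compression)
  F[2-4] = -235.3122 N (compression)
  F[3-4] = +601.2730 N (tension)
  Rx@0 = +1489.6800 N
  Ry@0 = +3814.3749 N
  Ry@4 = -553.3149 N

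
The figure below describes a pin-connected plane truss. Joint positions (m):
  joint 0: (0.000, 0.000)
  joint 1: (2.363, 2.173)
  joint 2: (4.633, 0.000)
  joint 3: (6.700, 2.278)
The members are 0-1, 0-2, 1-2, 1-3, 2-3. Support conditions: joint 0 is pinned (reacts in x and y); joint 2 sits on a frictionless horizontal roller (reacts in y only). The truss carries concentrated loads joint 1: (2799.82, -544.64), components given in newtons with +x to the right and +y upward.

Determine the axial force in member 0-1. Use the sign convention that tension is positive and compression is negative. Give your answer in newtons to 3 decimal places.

1545.789

N=4 nodes, M=5 members, R=3 reactions → 2N=8, M+R=8
member 0 (0-1): L=3.2102, (cx,cy)=(0.7361,0.6769)
member 1 (0-2): L=4.6330, (cx,cy)=(1.0000,0.0000)
member 2 (1-2): L=3.1424, (cx,cy)=(0.7224,-0.6915)
member 3 (1-3): L=4.3383, (cx,cy)=(0.9997,0.0242)
member 4 (2-3): L=3.0760, (cx,cy)=(0.6720,0.7406)
solve A·x = −loads:
  F[0-1] = +1545.7892 N (tension)
  F[0-2] = +1661.9955 N (tension)
  F[1-2] = -2300.7465 N (compression)
  F[1-3] = +0.0000 N (tension)
  F[2-3] = -0.0000 N (compression)
  Rx@0 = -2799.8200 N
  Ry@0 = -1046.3363 N
  Ry@2 = +1590.9763 N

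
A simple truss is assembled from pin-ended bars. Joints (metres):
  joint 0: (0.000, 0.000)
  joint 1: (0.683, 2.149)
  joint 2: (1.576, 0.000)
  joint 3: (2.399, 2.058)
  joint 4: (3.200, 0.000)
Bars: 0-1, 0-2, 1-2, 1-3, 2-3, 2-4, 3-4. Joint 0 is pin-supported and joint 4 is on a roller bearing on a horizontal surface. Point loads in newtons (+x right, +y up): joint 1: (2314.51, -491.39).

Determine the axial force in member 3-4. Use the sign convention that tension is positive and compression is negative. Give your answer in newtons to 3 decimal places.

-1780.464

N=5 nodes, M=7 members, R=3 reactions → 2N=10, M+R=10
member 0 (0-1): L=2.2549, (cx,cy)=(0.3029,0.9530)
member 1 (0-2): L=1.5760, (cx,cy)=(1.0000,0.0000)
member 2 (1-2): L=2.3272, (cx,cy)=(0.3837,-0.9234)
member 3 (1-3): L=1.7184, (cx,cy)=(0.9986,-0.0530)
member 4 (2-3): L=2.2165, (cx,cy)=(0.3713,0.9285)
member 5 (2-4): L=1.6240, (cx,cy)=(1.0000,0.0000)
member 6 (3-4): L=2.2084, (cx,cy)=(0.3627,-0.9319)
solve A·x = −loads:
  F[0-1] = +1225.3923 N (tension)
  F[0-2] = +1943.3479 N (tension)
  F[1-2] = -1723.1425 N (compression)
  F[1-3] = -1283.9274 N (compression)
  F[2-3] = +1713.7472 N (tension)
  F[2-4] = +645.7894 N (tension)
  F[3-4] = -1780.4640 N (compression)
  Rx@0 = -2314.5100 N
  Ry@0 = -1167.8292 N
  Ry@4 = +1659.2192 N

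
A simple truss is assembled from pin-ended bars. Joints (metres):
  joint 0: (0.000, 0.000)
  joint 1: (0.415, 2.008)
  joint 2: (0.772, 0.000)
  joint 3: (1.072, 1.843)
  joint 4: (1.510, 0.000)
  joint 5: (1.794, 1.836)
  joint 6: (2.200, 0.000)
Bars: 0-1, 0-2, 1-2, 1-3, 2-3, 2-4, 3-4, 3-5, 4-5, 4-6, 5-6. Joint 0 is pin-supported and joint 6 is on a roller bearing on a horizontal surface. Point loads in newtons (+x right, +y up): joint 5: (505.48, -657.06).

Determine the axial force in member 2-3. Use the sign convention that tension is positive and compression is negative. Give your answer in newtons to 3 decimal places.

335.324

N=7 nodes, M=11 members, R=3 reactions → 2N=14, M+R=14
member 0 (0-1): L=2.0504, (cx,cy)=(0.2024,0.9793)
member 1 (0-2): L=0.7720, (cx,cy)=(1.0000,0.0000)
member 2 (1-2): L=2.0395, (cx,cy)=(0.1750,-0.9846)
member 3 (1-3): L=0.6774, (cx,cy)=(0.9699,-0.2436)
member 4 (2-3): L=1.8673, (cx,cy)=(0.1607,0.9870)
member 5 (2-4): L=0.7380, (cx,cy)=(1.0000,0.0000)
member 6 (3-4): L=1.8943, (cx,cy)=(0.2312,-0.9729)
member 7 (3-5): L=0.7220, (cx,cy)=(1.0000,-0.0097)
member 8 (4-5): L=1.8578, (cx,cy)=(0.1529,0.9882)
member 9 (4-6): L=0.6900, (cx,cy)=(1.0000,0.0000)
member 10 (5-6): L=1.8804, (cx,cy)=(0.2159,-0.9764)
solve A·x = −loads:
  F[0-1] = +306.9411 N (tension)
  F[0-2] = +443.3564 N (tension)
  F[1-2] = -336.1583 N (compression)
  F[1-3] = +124.7226 N (tension)
  F[2-3] = +335.3243 N (tension)
  F[2-4] = +330.6395 N (tension)
  F[3-4] = -311.4206 N (compression)
  F[3-5] = +246.8575 N (tension)
  F[4-5] = +306.5852 N (tension)
  F[4-6] = +211.7676 N (tension)
  F[5-6] = -980.7835 N (compression)
  Rx@0 = -505.4800 N
  Ry@0 = -300.5886 N
  Ry@6 = +957.6486 N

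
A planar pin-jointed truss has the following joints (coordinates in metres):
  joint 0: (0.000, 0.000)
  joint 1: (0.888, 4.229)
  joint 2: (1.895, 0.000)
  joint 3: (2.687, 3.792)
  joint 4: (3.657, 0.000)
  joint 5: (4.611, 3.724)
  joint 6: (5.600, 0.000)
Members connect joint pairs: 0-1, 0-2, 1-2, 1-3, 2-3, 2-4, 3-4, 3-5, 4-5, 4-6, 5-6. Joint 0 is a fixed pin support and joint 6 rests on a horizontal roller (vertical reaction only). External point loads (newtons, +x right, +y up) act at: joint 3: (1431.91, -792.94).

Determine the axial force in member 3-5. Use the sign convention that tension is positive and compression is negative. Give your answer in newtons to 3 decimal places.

N=7 nodes, M=11 members, R=3 reactions → 2N=14, M+R=14
member 0 (0-1): L=4.3212, (cx,cy)=(0.2055,0.9787)
member 1 (0-2): L=1.8950, (cx,cy)=(1.0000,0.0000)
member 2 (1-2): L=4.3472, (cx,cy)=(0.2316,-0.9728)
member 3 (1-3): L=1.8513, (cx,cy)=(0.9717,-0.2360)
member 4 (2-3): L=3.8738, (cx,cy)=(0.2044,0.9789)
member 5 (2-4): L=1.7620, (cx,cy)=(1.0000,0.0000)
member 6 (3-4): L=3.9141, (cx,cy)=(0.2478,-0.9688)
member 7 (3-5): L=1.9252, (cx,cy)=(0.9994,-0.0353)
member 8 (4-5): L=3.8443, (cx,cy)=(0.2482,0.9687)
member 9 (4-6): L=1.9430, (cx,cy)=(1.0000,0.0000)
member 10 (5-6): L=3.8531, (cx,cy)=(0.2567,-0.9665)
solve A·x = −loads:
  F[0-1] = +569.2871 N (tension)
  F[0-2] = +1314.9230 N (tension)
  F[1-2] = -638.8805 N (compression)
  F[1-3] = +272.6837 N (tension)
  F[2-3] = +634.9149 N (tension)
  F[2-4] = +1037.1242 N (tension)
  F[3-4] = -1368.0814 N (compression)
  F[3-5] = -698.5193 N (compression)
  F[4-5] = +1368.2045 N (tension)
  F[4-6] = +358.5463 N (tension)
  F[5-6] = -1396.8765 N (compression)
  Rx@0 = -1431.9100 N
  Ry@0 = -557.1372 N
  Ry@6 = +1350.0772 N

-698.519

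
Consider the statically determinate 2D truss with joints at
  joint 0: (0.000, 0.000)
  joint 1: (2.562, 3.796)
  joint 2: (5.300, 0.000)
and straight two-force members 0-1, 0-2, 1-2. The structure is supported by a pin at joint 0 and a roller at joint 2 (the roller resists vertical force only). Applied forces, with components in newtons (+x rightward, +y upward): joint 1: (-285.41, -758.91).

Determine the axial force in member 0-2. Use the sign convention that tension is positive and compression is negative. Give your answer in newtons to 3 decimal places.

N=3 nodes, M=3 members, R=3 reactions → 2N=6, M+R=6
member 0 (0-1): L=4.5797, (cx,cy)=(0.5594,0.8289)
member 1 (0-2): L=5.3000, (cx,cy)=(1.0000,0.0000)
member 2 (1-2): L=4.6804, (cx,cy)=(0.5850,-0.8110)
solve A·x = −loads:
  F[0-1] = -719.6152 N (compression)
  F[0-2] = +117.1628 N (tension)
  F[1-2] = -200.2813 N (compression)
  Rx@0 = +285.4100 N
  Ry@0 = +596.4740 N
  Ry@2 = +162.4360 N

117.163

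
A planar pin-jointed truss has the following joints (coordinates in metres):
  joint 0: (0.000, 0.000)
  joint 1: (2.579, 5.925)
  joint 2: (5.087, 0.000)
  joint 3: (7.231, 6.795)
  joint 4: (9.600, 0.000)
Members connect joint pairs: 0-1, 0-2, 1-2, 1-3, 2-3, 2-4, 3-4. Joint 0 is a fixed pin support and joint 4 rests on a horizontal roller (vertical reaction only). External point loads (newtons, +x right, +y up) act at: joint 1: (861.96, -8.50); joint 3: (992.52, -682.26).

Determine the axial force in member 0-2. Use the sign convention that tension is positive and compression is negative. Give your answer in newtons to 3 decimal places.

1393.119

N=5 nodes, M=7 members, R=3 reactions → 2N=10, M+R=10
member 0 (0-1): L=6.4620, (cx,cy)=(0.3991,0.9169)
member 1 (0-2): L=5.0870, (cx,cy)=(1.0000,0.0000)
member 2 (1-2): L=6.4339, (cx,cy)=(0.3898,-0.9209)
member 3 (1-3): L=4.7327, (cx,cy)=(0.9830,0.1838)
member 4 (2-3): L=7.1252, (cx,cy)=(0.3009,0.9537)
member 5 (2-4): L=4.5130, (cx,cy)=(1.0000,0.0000)
member 6 (3-4): L=7.1961, (cx,cy)=(0.3292,-0.9443)
solve A·x = −loads:
  F[0-1] = +1155.9872 N (tension)
  F[0-2] = +1393.1195 N (tension)
  F[1-2] = -1150.4860 N (compression)
  F[1-3] = +48.6983 N (tension)
  F[2-3] = +1110.9665 N (tension)
  F[2-4] = +610.3585 N (tension)
  F[3-4] = -1854.0375 N (compression)
  Rx@0 = -1854.4800 N
  Ry@0 = -1059.9306 N
  Ry@4 = +1750.6906 N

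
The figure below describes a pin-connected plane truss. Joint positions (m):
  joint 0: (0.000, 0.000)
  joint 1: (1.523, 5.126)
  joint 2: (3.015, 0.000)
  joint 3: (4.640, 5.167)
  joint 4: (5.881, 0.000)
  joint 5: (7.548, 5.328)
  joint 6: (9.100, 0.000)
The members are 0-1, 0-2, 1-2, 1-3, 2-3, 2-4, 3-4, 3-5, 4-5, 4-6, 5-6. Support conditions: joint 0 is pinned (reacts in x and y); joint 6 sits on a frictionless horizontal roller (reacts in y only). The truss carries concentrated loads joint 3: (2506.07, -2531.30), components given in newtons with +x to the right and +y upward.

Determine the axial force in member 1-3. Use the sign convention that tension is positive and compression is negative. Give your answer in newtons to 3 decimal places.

N=7 nodes, M=11 members, R=3 reactions → 2N=14, M+R=14
member 0 (0-1): L=5.3475, (cx,cy)=(0.2848,0.9586)
member 1 (0-2): L=3.0150, (cx,cy)=(1.0000,0.0000)
member 2 (1-2): L=5.3387, (cx,cy)=(0.2795,-0.9602)
member 3 (1-3): L=3.1173, (cx,cy)=(0.9999,0.0132)
member 4 (2-3): L=5.4165, (cx,cy)=(0.3000,0.9539)
member 5 (2-4): L=2.8660, (cx,cy)=(1.0000,0.0000)
member 6 (3-4): L=5.3139, (cx,cy)=(0.2335,-0.9723)
member 7 (3-5): L=2.9125, (cx,cy)=(0.9985,0.0553)
member 8 (4-5): L=5.5827, (cx,cy)=(0.2986,0.9544)
member 9 (4-6): L=3.2190, (cx,cy)=(1.0000,0.0000)
member 10 (5-6): L=5.5494, (cx,cy)=(0.2797,-0.9601)
solve A·x = −loads:
  F[0-1] = +190.2147 N (tension)
  F[0-2] = +2451.8954 N (tension)
  F[1-2] = -188.4400 N (compression)
  F[1-3] = +106.8467 N (tension)
  F[2-3] = +189.6684 N (tension)
  F[2-4] = +2342.3303 N (tension)
  F[3-4] = -2885.8047 N (compression)
  F[3-5] = -1670.9442 N (compression)
  F[4-5] = +2940.1418 N (tension)
  F[4-6] = +790.4588 N (tension)
  F[5-6] = -2826.4200 N (compression)
  Rx@0 = -2506.0700 N
  Ry@0 = -182.3369 N
  Ry@6 = +2713.6369 N

106.847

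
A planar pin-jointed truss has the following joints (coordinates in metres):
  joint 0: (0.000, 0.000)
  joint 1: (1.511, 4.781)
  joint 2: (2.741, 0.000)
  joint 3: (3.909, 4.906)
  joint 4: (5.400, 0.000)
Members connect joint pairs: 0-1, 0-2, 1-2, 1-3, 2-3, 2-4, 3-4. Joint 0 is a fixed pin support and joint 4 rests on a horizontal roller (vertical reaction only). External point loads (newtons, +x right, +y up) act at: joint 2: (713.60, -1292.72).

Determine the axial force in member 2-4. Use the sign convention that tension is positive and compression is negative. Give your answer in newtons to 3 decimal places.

N=5 nodes, M=7 members, R=3 reactions → 2N=10, M+R=10
member 0 (0-1): L=5.0141, (cx,cy)=(0.3014,0.9535)
member 1 (0-2): L=2.7410, (cx,cy)=(1.0000,0.0000)
member 2 (1-2): L=4.9367, (cx,cy)=(0.2492,-0.9685)
member 3 (1-3): L=2.4013, (cx,cy)=(0.9986,0.0521)
member 4 (2-3): L=5.0431, (cx,cy)=(0.2316,0.9728)
member 5 (2-4): L=2.6590, (cx,cy)=(1.0000,0.0000)
member 6 (3-4): L=5.1276, (cx,cy)=(0.2908,-0.9568)
solve A·x = −loads:
  F[0-1] = -667.5784 N (compression)
  F[0-2] = +914.7754 N (tension)
  F[1-2] = +637.8903 N (tension)
  F[1-3] = -360.5979 N (compression)
  F[2-3] = +693.8108 N (tension)
  F[2-4] = +199.4205 N (tension)
  F[3-4] = -685.8092 N (compression)
  Rx@0 = -713.6000 N
  Ry@0 = +636.5449 N
  Ry@4 = +656.1751 N

199.421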